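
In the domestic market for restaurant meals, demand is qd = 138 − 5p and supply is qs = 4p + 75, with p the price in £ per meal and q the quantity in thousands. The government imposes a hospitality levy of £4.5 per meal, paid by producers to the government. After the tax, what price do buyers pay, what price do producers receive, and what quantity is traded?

Buyers pay £9; producers receive £4.5; quantity = 93.

Without the tax, 138 − 5p = 4p + 75 gives 9p = 63, so p* = £7 and q* = 103.
With the tax collected from producers, supply shifts: qs = 4(p − 4.5) + 75.
Solving gives q = 93 with buyers paying £9 and producers receiving £4.5 (the £4.5 wedge).
The less price-elastic side of the market bears the larger share of a per-unit tax.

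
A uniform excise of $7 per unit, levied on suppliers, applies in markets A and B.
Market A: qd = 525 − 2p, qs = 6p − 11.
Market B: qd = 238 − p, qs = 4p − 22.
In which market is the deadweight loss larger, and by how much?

Market A, by $17.15.

Market A: pre-tax p* = $67, q* = 391; post-tax q = 380.5; deadweight loss = $36.75.
Market B: pre-tax p* = $52, q* = 186; post-tax q = 180.4; deadweight loss = $19.6.
Difference: $36.75 vs $19.6 → market A is larger by $17.15.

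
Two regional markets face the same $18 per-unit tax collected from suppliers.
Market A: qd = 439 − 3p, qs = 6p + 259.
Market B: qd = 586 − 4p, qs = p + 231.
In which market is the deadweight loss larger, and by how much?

Market A, by $194.4.

Market A: pre-tax p* = $20, q* = 379; post-tax q = 343; deadweight loss = $324.
Market B: pre-tax p* = $71, q* = 302; post-tax q = 287.6; deadweight loss = $129.6.
Difference: $324 vs $129.6 → market A is larger by $194.4.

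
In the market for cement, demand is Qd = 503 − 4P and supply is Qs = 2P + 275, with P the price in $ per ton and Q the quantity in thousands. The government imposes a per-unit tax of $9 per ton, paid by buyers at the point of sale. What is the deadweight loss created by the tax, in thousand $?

Deadweight loss = $54 thousand.

Before the tax: set 503 − 4P = 2P + 275 → P* = $38, Q* = 351.
With the tax collected from buyers, demand (in seller-price terms) shifts: Qd = 503 − 4(P + 9).
Solving gives Q = 339 with buyers paying $41 and suppliers receiving $32 (the $9 wedge).
Quantity falls by |ΔQ| = |351 − 339| = 12.
DWL = ½ · t · |ΔQ| = ½ · 9 · 12 = $54.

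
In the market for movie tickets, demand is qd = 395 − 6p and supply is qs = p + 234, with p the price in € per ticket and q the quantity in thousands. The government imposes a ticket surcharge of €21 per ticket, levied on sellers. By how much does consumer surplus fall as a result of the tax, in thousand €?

Consumer surplus falls by €744 thousand.

Without the tax, 395 − 6p = p + 234 gives 7p = 161, so p* = €23 and q* = 257.
With the tax collected from sellers, supply shifts: qs = (p − 21) + 234.
Solving gives q = 239 with buyers paying €26 and sellers receiving €5 (the €21 wedge).
ΔCS is the trapezoid between Q = 239 and Q = 257 of height €3: ½ · (257 + 239) · 3 = €744.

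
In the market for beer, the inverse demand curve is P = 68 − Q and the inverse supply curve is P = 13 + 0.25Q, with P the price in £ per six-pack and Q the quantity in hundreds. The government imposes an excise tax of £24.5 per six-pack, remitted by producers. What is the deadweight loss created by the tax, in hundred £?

Inverting to Q(P) form: Qd = 68 − P; Qs = 4P − 52.
Before the tax: set 68 − P = 4P − 52 → P* = £24, Q* = 44.
With the tax collected from producers, supply shifts: Qs = 4(P − 24.5) − 52.
Solving gives Q = 24.4 with consumers paying £43.6 and producers receiving £19.1 (the £24.5 wedge).
Quantity falls by |ΔQ| = |44 − 24.4| = 19.6.
DWL = ½ · t · |ΔQ| = ½ · 24.5 · 19.6 = £240.1.

Deadweight loss = £240.1 hundred.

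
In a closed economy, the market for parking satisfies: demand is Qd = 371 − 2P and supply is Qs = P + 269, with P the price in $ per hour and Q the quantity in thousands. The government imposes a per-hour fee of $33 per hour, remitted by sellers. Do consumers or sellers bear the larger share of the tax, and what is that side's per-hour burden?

Sellers bear the larger share: $22 per hour.

Before the tax: set 371 − 2P = P + 269 → P* = $34, Q* = 303.
With the tax collected from sellers, supply shifts: Qs = (P − 33) + 269.
New equilibrium: consumers pay $45, sellers receive $12, Q = 281. (Wedge: Pb − Ps = 33.)
Per-hour burden: consumers $11, sellers $22.
Sellers take the larger share because supply is less price-elastic here (demand slope 2 vs supply slope 1).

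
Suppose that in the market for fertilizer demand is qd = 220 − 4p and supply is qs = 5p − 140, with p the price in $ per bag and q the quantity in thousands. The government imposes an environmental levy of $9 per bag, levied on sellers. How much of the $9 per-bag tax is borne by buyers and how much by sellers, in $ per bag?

Buyers bear $5 per bag; sellers bear $4 per bag.

Without the tax, 220 − 4p = 5p − 140 gives 9p = 360, so p* = $40 and q* = 60.
With the tax collected from sellers, supply shifts: qs = 5(p − 9) − 140.
New equilibrium: buyers pay $45, sellers receive $36, q = 40. (Wedge: pb − ps = 9.)
Burden on buyers: $5; on sellers: $4. (They sum to $9.)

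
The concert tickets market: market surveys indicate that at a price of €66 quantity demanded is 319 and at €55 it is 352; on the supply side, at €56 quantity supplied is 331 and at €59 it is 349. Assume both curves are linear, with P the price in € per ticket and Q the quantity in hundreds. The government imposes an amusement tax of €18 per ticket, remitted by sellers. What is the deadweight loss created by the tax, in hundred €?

Deadweight loss = €324 hundred.

Demand slope: (352 − 319)/(55 − 66) = -3, so Qd = 517 − 3P.
Supply slope: (349 − 331)/(59 − 56) = 6, so Qs = 6P − 5.
Before the tax: set 517 − 3P = 6P − 5 → P* = €58, Q* = 343.
With the tax collected from sellers, supply shifts: Qs = 6(P − 18) − 5.
Solving gives Q = 307 with buyers paying €70 and sellers receiving €52 (the €18 wedge).
Quantity falls by |ΔQ| = |343 − 307| = 36.
DWL = ½ · t · |ΔQ| = ½ · 18 · 36 = €324.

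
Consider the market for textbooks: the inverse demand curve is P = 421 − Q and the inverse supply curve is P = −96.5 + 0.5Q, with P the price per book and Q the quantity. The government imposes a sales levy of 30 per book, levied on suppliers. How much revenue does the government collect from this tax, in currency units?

Inverting to Q(P) form: Qd = 421 − P; Qs = 2P + 193.
Before the tax: set 421 − P = 2P + 193 → P* = 76, Q* = 345.
With the tax collected from suppliers, supply shifts: Qs = 2(P − 30) + 193.
New equilibrium: buyers pay 96, suppliers receive 66, Q = 325. (Wedge: Pb − Ps = 30.)
Revenue = t · Q = 30 · 325 = 9750.

Tax revenue = 9750.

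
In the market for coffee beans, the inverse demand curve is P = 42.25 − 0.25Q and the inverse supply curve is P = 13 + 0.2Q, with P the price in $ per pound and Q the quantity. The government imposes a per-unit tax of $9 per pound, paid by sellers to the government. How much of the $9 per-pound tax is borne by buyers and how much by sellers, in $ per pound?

Inverting to Q(P) form: Qd = 169 − 4P; Qs = 5P − 65.
Before the tax: set 169 − 4P = 5P − 65 → P* = $26, Q* = 65.
With the tax collected from sellers, supply shifts: Qs = 5(P − 9) − 65.
Solving gives Q = 45 with buyers paying $31 and sellers receiving $22 (the $9 wedge).
Burden on buyers: $5; on sellers: $4. (They sum to $9.)
The less price-elastic side of the market bears the larger share of a per-unit tax.

Buyers bear $5 per pound; sellers bear $4 per pound.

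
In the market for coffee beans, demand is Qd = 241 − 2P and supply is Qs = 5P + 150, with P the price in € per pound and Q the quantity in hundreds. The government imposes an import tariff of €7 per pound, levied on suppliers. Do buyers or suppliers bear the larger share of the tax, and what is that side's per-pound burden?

Without the tax, 241 − 2P = 5P + 150 gives 7P = 91, so P* = €13 and Q* = 215.
With the tax collected from suppliers, supply shifts: Qs = 5(P − 7) + 150.
New equilibrium: buyers pay €18, suppliers receive €11, Q = 205. (Wedge: Pb − Ps = 7.)
Per-pound burden: buyers €5, suppliers €2.
Buyers take the larger share because demand is less price-elastic here (demand slope 2 vs supply slope 5).

Buyers bear the larger share: €5 per pound.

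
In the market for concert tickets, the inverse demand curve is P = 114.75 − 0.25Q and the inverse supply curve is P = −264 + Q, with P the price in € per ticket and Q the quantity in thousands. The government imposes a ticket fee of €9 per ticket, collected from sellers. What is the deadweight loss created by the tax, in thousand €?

Rewrite in direct form: Qd = 459 − 4P and Qs = P + 264.
Without the tax, 459 − 4P = P + 264 gives 5P = 195, so P* = €39 and Q* = 303.
With the tax collected from sellers, supply shifts: Qs = (P − 9) + 264.
New equilibrium: consumers pay €40.8, sellers receive €31.8, Q = 295.8. (Wedge: Pb − Ps = 9.)
Quantity falls by |ΔQ| = |303 − 295.8| = 7.2.
DWL = ½ · t · |ΔQ| = ½ · 9 · 7.2 = €32.4.

Deadweight loss = €32.4 thousand.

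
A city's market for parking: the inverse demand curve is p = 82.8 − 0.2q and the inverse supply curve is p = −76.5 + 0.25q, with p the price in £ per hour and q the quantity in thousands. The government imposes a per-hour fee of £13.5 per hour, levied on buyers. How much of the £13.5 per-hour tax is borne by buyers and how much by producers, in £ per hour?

Rewrite in direct form: qd = 414 − 5p and qs = 4p + 306.
Without the tax, 414 − 5p = 4p + 306 gives 9p = 108, so p* = £12 and q* = 354.
With the tax collected from buyers, demand (in seller-price terms) shifts: qd = 414 − 5(p + 13.5).
New equilibrium: buyers pay £18, producers receive £4.5, q = 324. (Wedge: pb − ps = 13.5.)
Burden on buyers: £6; on producers: £7.5. (They sum to £13.5.)

Buyers bear £6 per hour; producers bear £7.5 per hour.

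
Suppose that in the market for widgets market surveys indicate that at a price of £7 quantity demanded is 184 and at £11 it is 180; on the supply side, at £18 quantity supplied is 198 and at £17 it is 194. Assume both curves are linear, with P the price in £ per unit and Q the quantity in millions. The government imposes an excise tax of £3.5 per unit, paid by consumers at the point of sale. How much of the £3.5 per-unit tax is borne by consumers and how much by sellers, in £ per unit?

Demand slope: (180 − 184)/(11 − 7) = -1, so Qd = 191 − P.
Supply slope: (194 − 198)/(17 − 18) = 4, so Qs = 4P + 126.
Without the tax, 191 − P = 4P + 126 gives 5P = 65, so P* = £13 and Q* = 178.
With the tax collected from consumers, demand (in seller-price terms) shifts: Qd = 191 − (P + 3.5).
Solving gives Q = 175.2 with consumers paying £15.8 and sellers receiving £12.3 (the £3.5 wedge).
Burden on consumers: £2.8; on sellers: £0.7. (They sum to £3.5.)

Consumers bear £2.8 per unit; sellers bear £0.7 per unit.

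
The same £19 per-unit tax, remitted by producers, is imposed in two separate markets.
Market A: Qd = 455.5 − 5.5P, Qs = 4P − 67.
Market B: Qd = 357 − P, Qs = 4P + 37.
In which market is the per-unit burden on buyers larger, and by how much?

Market A: pre-tax P* = £55, Q* = 153; post-tax Q = 109; per-unit burden on buyers = £8.
Market B: pre-tax P* = £64, Q* = 293; post-tax Q = 277.8; per-unit burden on buyers = £15.2.
Difference: £8 vs £15.2 → market B is larger by £7.2.

Market B, by £7.2.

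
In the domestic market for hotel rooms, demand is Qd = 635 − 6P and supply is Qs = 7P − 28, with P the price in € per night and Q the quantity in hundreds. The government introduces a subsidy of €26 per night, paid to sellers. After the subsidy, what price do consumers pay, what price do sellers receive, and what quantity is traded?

Before the subsidy: set 635 − 6P = 7P − 28 → P* = €51, Q* = 329.
With a per-unit subsidy paid to sellers, each receives P + 26 per unit sold, so supply becomes Qs = 7(P + 26) − 28.
Solving gives Q = 413 with consumers paying €37 and sellers receiving €63 (the €26 wedge).

Consumers pay €37; sellers receive €63; quantity = 413.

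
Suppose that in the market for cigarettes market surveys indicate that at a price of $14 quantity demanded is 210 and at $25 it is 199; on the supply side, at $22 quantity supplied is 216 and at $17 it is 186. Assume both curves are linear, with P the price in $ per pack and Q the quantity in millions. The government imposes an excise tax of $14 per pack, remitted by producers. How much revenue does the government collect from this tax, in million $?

Demand slope: (199 − 210)/(25 − 14) = -1, so Qd = 224 − P.
Supply slope: (186 − 216)/(17 − 22) = 6, so Qs = 6P + 84.
Before the tax: set 224 − P = 6P + 84 → P* = $20, Q* = 204.
With the tax collected from producers, supply shifts: Qs = 6(P − 14) + 84.
Solving gives Q = 192 with buyers paying $32 and producers receiving $18 (the $14 wedge).
Revenue = t · Q = 14 · 192 = $2688.

Tax revenue = $2688 million.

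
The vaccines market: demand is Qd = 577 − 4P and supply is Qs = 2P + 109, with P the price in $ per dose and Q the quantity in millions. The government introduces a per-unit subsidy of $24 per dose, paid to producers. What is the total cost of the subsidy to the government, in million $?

Before the subsidy: set 577 − 4P = 2P + 109 → P* = $78, Q* = 265.
With a per-unit subsidy paid to producers, each receives P + 24 per unit sold, so supply becomes Qs = 2(P + 24) + 109.
New equilibrium: consumers pay $70, producers receive $94, Q = 297. (Wedge: Pb − Ps = −24.)
Outlay = t · Q = 24 · 297 = $7128.

Government outlay = $7128 million.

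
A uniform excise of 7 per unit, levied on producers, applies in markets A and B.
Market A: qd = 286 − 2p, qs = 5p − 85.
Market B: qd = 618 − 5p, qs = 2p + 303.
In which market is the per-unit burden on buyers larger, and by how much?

Market A, by 3.

Market A: pre-tax p* = 53, q* = 180; post-tax q = 170; per-unit burden on buyers = 5.
Market B: pre-tax p* = 45, q* = 393; post-tax q = 383; per-unit burden on buyers = 2.
Difference: 5 vs 2 → market A is larger by 3.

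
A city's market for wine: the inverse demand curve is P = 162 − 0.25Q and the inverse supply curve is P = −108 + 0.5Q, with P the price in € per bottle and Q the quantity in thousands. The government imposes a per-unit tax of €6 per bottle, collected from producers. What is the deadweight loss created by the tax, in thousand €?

Inverting to Q(P) form: Qd = 648 − 4P; Qs = 2P + 216.
Without the tax, 648 − 4P = 2P + 216 gives 6P = 432, so P* = €72 and Q* = 360.
With the tax collected from producers, supply shifts: Qs = 2(P − 6) + 216.
New equilibrium: buyers pay €74, producers receive €68, Q = 352. (Wedge: Pb − Ps = 6.)
Quantity falls by |ΔQ| = |360 − 352| = 8.
DWL = ½ · t · |ΔQ| = ½ · 6 · 8 = €24.

Deadweight loss = €24 thousand.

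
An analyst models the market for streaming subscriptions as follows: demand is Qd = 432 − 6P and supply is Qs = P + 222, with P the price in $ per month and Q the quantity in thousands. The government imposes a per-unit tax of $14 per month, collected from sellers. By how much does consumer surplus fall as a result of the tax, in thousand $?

Consumer surplus falls by $492 thousand.

Before the tax: set 432 − 6P = P + 222 → P* = $30, Q* = 252.
With the tax collected from sellers, supply shifts: Qs = (P − 14) + 222.
New equilibrium: consumers pay $32, sellers receive $18, Q = 240. (Wedge: Pb − Ps = 14.)
ΔCS is the trapezoid between Q = 240 and Q = 252 of height $2: ½ · (252 + 240) · 2 = $492.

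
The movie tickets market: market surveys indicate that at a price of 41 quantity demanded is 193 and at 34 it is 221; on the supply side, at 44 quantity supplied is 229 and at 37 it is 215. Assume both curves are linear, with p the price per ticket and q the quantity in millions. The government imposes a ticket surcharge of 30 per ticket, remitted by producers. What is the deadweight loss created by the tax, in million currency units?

Deadweight loss = 600 million.

Demand slope: (221 − 193)/(34 − 41) = -4, so qd = 357 − 4p.
Supply slope: (215 − 229)/(37 − 44) = 2, so qs = 2p + 141.
Without the tax, 357 − 4p = 2p + 141 gives 6p = 216, so p* = 36 and q* = 213.
With the tax collected from producers, supply shifts: qs = 2(p − 30) + 141.
Solving gives q = 173 with buyers paying 46 and producers receiving 16 (the 30 wedge).
Quantity falls by |ΔQ| = |213 − 173| = 40.
DWL = ½ · t · |ΔQ| = ½ · 30 · 40 = 600.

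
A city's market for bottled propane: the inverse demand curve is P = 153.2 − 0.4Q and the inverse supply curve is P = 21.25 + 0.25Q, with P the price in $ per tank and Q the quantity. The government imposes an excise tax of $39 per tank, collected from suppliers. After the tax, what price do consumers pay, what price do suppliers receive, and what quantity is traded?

Inverting to Q(P) form: Qd = 383 − 2.5P; Qs = 4P − 85.
Before the tax: set 383 − 2.5P = 4P − 85 → P* = $72, Q* = 203.
With the tax collected from suppliers, supply shifts: Qs = 4(P − 39) − 85.
New equilibrium: consumers pay $96, suppliers receive $57, Q = 143. (Wedge: Pb − Ps = 39.)

Consumers pay $96; suppliers receive $57; quantity = 143.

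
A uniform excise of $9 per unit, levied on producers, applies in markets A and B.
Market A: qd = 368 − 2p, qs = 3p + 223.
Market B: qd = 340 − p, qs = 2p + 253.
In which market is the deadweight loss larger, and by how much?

Market A: pre-tax p* = $29, q* = 310; post-tax q = 299.2; deadweight loss = $48.6.
Market B: pre-tax p* = $29, q* = 311; post-tax q = 305; deadweight loss = $27.
Difference: $48.6 vs $27 → market A is larger by $21.6.

Market A, by $21.6.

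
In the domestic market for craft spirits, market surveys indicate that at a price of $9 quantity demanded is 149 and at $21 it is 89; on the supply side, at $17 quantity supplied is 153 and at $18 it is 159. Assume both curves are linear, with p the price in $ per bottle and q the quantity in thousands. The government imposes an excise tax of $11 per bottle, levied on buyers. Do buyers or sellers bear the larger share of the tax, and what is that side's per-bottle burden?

Demand slope: (89 − 149)/(21 − 9) = -5, so qd = 194 − 5p.
Supply slope: (159 − 153)/(18 − 17) = 6, so qs = 6p + 51.
Without the tax, 194 − 5p = 6p + 51 gives 11p = 143, so p* = $13 and q* = 129.
With the tax collected from buyers, demand (in seller-price terms) shifts: qd = 194 − 5(p + 11).
Solving gives q = 99 with buyers paying $19 and sellers receiving $8 (the $11 wedge).
Per-bottle burden: buyers $6, sellers $5.
Buyers take the larger share because demand is less price-elastic here (demand slope 5 vs supply slope 6).

Buyers bear the larger share: $6 per bottle.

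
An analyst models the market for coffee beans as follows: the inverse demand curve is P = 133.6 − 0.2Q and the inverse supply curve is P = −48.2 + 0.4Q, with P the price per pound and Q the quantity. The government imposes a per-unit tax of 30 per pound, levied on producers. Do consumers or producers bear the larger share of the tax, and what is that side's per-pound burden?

Rewrite in direct form: Qd = 668 − 5P and Qs = 2.5P + 120.5.
Without the tax, 668 − 5P = 2.5P + 120.5 gives 7.5P = 547.5, so P* = 73 and Q* = 303.
With the tax collected from producers, supply shifts: Qs = 2.5(P − 30) + 120.5.
Solving gives Q = 253 with consumers paying 83 and producers receiving 53 (the 30 wedge).
Per-pound burden: consumers 10, producers 20.
Producers take the larger share because supply is less price-elastic here (demand slope 5 vs supply slope 2.5).

Producers bear the larger share: 20 per pound.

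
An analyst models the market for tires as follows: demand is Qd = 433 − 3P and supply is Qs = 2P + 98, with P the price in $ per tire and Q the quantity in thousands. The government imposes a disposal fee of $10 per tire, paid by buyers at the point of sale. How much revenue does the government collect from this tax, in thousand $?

Tax revenue = $2200 thousand.

Without the tax, 433 − 3P = 2P + 98 gives 5P = 335, so P* = $67 and Q* = 232.
With the tax collected from buyers, demand (in seller-price terms) shifts: Qd = 433 − 3(P + 10).
Solving gives Q = 220 with buyers paying $71 and producers receiving $61 (the $10 wedge).
Revenue = t · Q = 10 · 220 = $2200.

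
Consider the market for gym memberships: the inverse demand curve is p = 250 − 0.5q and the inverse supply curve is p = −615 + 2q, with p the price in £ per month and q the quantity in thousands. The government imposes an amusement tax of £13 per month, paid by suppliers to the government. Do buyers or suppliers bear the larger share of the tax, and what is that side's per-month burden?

Rewrite in direct form: qd = 500 − 2p and qs = 0.5p + 307.5.
Before the tax: set 500 − 2p = 0.5p + 307.5 → p* = £77, q* = 346.
With the tax collected from suppliers, supply shifts: qs = 0.5(p − 13) + 307.5.
Solving gives q = 340.8 with buyers paying £79.6 and suppliers receiving £66.6 (the £13 wedge).
Per-month burden: buyers £2.6, suppliers £10.4.
Suppliers take the larger share because supply is less price-elastic here (demand slope 2 vs supply slope 0.5).
The less price-elastic side of the market bears the larger share of a per-unit tax.

Suppliers bear the larger share: £10.4 per month.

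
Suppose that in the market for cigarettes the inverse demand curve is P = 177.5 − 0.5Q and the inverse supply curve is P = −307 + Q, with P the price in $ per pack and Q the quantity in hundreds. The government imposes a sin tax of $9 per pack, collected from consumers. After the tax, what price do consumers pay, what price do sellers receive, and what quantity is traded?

Rewrite in direct form: Qd = 355 − 2P and Qs = P + 307.
Before the tax: set 355 − 2P = P + 307 → P* = $16, Q* = 323.
With the tax collected from consumers, demand (in seller-price terms) shifts: Qd = 355 − 2(P + 9).
Solving gives Q = 317 with consumers paying $19 and sellers receiving $10 (the $9 wedge).
The less price-elastic side of the market bears the larger share of a per-unit tax.

Consumers pay $19; sellers receive $10; quantity = 317.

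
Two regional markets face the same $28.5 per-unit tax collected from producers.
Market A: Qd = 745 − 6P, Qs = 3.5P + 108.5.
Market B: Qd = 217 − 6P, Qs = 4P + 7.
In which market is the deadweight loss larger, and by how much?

Market B, by $76.95.

Market A: pre-tax P* = $67, Q* = 343; post-tax Q = 280; deadweight loss = $897.75.
Market B: pre-tax P* = $21, Q* = 91; post-tax Q = 22.6; deadweight loss = $974.7.
Difference: $897.75 vs $974.7 → market B is larger by $76.95.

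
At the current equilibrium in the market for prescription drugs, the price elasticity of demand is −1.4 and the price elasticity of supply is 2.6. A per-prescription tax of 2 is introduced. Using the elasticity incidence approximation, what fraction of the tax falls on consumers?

Consumers' share ≈ 0.65.

Incidence ratio: consumers' share ≈ εs / (εs + |εd|) = 2.6 / (2.6 + 1.4) = 0.65.
Supply is the more elastic side, so consumers bear the larger share.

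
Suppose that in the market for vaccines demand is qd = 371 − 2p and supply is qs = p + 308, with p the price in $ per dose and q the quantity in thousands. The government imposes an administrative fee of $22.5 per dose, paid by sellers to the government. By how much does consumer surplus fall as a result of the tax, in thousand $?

Consumer surplus falls by $2411.25 thousand.

Without the tax, 371 − 2p = p + 308 gives 3p = 63, so p* = $21 and q* = 329.
With the tax collected from sellers, supply shifts: qs = (p − 22.5) + 308.
Solving gives q = 314 with buyers paying $28.5 and sellers receiving $6 (the $22.5 wedge).
ΔCS is the trapezoid between Q = 314 and Q = 329 of height $7.5: ½ · (329 + 314) · 7.5 = $2411.25.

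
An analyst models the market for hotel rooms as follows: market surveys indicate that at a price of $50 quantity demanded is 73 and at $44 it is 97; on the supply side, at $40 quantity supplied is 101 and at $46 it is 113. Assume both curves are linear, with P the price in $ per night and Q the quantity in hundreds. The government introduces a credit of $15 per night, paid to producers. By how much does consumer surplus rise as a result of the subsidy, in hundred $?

Demand slope: (97 − 73)/(44 − 50) = -4, so Qd = 273 − 4P.
Supply slope: (113 − 101)/(46 − 40) = 2, so Qs = 2P + 21.
Before the subsidy: set 273 − 4P = 2P + 21 → P* = $42, Q* = 105.
With a per-unit subsidy paid to producers, each receives P + 15 per unit sold, so supply becomes Qs = 2(P + 15) + 21.
New equilibrium: consumers pay $37, producers receive $52, Q = 125. (Wedge: Pb − Ps = −15.)
ΔCS is the trapezoid between Q = 125 and Q = 105 of height $5: ½ · (105 + 125) · 5 = $575.

Consumer surplus rises by $575 hundred.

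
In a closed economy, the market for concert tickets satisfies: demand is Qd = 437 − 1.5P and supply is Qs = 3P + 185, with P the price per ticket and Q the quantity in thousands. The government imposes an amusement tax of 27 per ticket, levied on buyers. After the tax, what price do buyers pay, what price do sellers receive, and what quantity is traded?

Buyers pay 74; sellers receive 47; quantity = 326.

Without the tax, 437 − 1.5P = 3P + 185 gives 4.5P = 252, so P* = 56 and Q* = 353.
With the tax collected from buyers, demand (in seller-price terms) shifts: Qd = 437 − 1.5(P + 27).
Solving gives Q = 326 with buyers paying 74 and sellers receiving 47 (the 27 wedge).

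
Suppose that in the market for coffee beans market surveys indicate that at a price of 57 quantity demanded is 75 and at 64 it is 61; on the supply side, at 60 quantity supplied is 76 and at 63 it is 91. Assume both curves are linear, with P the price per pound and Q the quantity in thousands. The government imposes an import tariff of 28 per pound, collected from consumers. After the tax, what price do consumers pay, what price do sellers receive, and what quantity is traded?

Consumers pay 79; sellers receive 51; quantity = 31.

Demand slope: (61 − 75)/(64 − 57) = -2, so Qd = 189 − 2P.
Supply slope: (91 − 76)/(63 − 60) = 5, so Qs = 5P − 224.
Without the tax, 189 − 2P = 5P − 224 gives 7P = 413, so P* = 59 and Q* = 71.
With the tax collected from consumers, demand (in seller-price terms) shifts: Qd = 189 − 2(P + 28).
Solving gives Q = 31 with consumers paying 79 and sellers receiving 51 (the 28 wedge).
The less price-elastic side of the market bears the larger share of a per-unit tax.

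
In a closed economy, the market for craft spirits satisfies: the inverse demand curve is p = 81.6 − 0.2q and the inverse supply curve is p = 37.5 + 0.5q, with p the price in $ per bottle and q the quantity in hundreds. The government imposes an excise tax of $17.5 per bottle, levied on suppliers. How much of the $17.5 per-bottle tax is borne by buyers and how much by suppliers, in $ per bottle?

Buyers bear $5 per bottle; suppliers bear $12.5 per bottle.

Rewrite in direct form: qd = 408 − 5p and qs = 2p − 75.
Before the tax: set 408 − 5p = 2p − 75 → p* = $69, q* = 63.
With the tax collected from suppliers, supply shifts: qs = 2(p − 17.5) − 75.
Solving gives q = 38 with buyers paying $74 and suppliers receiving $56.5 (the $17.5 wedge).
Burden on buyers: $5; on suppliers: $12.5. (They sum to $17.5.)
The less price-elastic side of the market bears the larger share of a per-unit tax.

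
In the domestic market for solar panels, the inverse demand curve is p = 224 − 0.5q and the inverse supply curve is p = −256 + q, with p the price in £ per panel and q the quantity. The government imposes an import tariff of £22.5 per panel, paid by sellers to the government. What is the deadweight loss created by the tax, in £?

Deadweight loss = £168.75.

Inverting to q(p) form: qd = 448 − 2p; qs = p + 256.
Without the tax, 448 − 2p = p + 256 gives 3p = 192, so p* = £64 and q* = 320.
With the tax collected from sellers, supply shifts: qs = (p − 22.5) + 256.
Solving gives q = 305 with buyers paying £71.5 and sellers receiving £49 (the £22.5 wedge).
Quantity falls by |ΔQ| = |320 − 305| = 15.
DWL = ½ · t · |ΔQ| = ½ · 22.5 · 15 = £168.75.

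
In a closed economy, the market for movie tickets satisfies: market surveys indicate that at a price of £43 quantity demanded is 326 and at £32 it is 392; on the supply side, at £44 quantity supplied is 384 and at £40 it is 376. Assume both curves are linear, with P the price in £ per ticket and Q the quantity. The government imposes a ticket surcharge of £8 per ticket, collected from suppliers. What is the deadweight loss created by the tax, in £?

Deadweight loss = £48.

Demand slope: (392 − 326)/(32 − 43) = -6, so Qd = 584 − 6P.
Supply slope: (376 − 384)/(40 − 44) = 2, so Qs = 2P + 296.
Without the tax, 584 − 6P = 2P + 296 gives 8P = 288, so P* = £36 and Q* = 368.
With the tax collected from suppliers, supply shifts: Qs = 2(P − 8) + 296.
Solving gives Q = 356 with buyers paying £38 and suppliers receiving £30 (the £8 wedge).
Quantity falls by |ΔQ| = |368 − 356| = 12.
DWL = ½ · t · |ΔQ| = ½ · 8 · 12 = £48.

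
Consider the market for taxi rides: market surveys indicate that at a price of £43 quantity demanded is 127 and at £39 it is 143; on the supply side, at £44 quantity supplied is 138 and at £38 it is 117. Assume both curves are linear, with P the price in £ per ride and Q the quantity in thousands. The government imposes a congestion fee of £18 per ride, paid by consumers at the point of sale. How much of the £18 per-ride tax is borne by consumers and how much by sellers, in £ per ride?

Consumers bear £8.4 per ride; sellers bear £9.6 per ride.

Demand slope: (143 − 127)/(39 − 43) = -4, so Qd = 299 − 4P.
Supply slope: (117 − 138)/(38 − 44) = 3.5, so Qs = 3.5P − 16.
Without the tax, 299 − 4P = 3.5P − 16 gives 7.5P = 315, so P* = £42 and Q* = 131.
With the tax collected from consumers, demand (in seller-price terms) shifts: Qd = 299 − 4(P + 18).
New equilibrium: consumers pay £50.4, sellers receive £32.4, Q = 97.4. (Wedge: Pb − Ps = 18.)
Burden on consumers: £8.4; on sellers: £9.6. (They sum to £18.)
The less price-elastic side of the market bears the larger share of a per-unit tax.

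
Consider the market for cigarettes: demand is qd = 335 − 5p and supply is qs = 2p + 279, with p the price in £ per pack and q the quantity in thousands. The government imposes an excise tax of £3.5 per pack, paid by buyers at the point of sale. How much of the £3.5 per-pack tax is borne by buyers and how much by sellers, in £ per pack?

Buyers bear £1 per pack; sellers bear £2.5 per pack.

Without the tax, 335 − 5p = 2p + 279 gives 7p = 56, so p* = £8 and q* = 295.
With the tax collected from buyers, demand (in seller-price terms) shifts: qd = 335 − 5(p + 3.5).
Solving gives q = 290 with buyers paying £9 and sellers receiving £5.5 (the £3.5 wedge).
Burden on buyers: £1; on sellers: £2.5. (They sum to £3.5.)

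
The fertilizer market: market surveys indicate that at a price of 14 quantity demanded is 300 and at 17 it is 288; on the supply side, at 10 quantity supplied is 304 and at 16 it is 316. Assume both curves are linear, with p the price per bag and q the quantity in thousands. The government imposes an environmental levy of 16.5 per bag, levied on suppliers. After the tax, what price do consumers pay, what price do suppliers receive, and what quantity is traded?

Consumers pay 17.5; suppliers receive 1; quantity = 286.

Demand slope: (288 − 300)/(17 − 14) = -4, so qd = 356 − 4p.
Supply slope: (316 − 304)/(16 − 10) = 2, so qs = 2p + 284.
Without the tax, 356 − 4p = 2p + 284 gives 6p = 72, so p* = 12 and q* = 308.
With the tax collected from suppliers, supply shifts: qs = 2(p − 16.5) + 284.
Solving gives q = 286 with consumers paying 17.5 and suppliers receiving 1 (the 16.5 wedge).
The less price-elastic side of the market bears the larger share of a per-unit tax.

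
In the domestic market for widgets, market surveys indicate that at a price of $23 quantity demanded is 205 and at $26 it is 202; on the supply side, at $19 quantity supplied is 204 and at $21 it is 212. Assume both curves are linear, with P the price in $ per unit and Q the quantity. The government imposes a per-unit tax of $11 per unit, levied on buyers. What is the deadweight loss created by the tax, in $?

Deadweight loss = $48.4.

Demand slope: (202 − 205)/(26 − 23) = -1, so Qd = 228 − P.
Supply slope: (212 − 204)/(21 − 19) = 4, so Qs = 4P + 128.
Without the tax, 228 − P = 4P + 128 gives 5P = 100, so P* = $20 and Q* = 208.
With the tax collected from buyers, demand (in seller-price terms) shifts: Qd = 228 − (P + 11).
Solving gives Q = 199.2 with buyers paying $28.8 and suppliers receiving $17.8 (the $11 wedge).
Quantity falls by |ΔQ| = |208 − 199.2| = 8.8.
DWL = ½ · t · |ΔQ| = ½ · 11 · 8.8 = $48.4.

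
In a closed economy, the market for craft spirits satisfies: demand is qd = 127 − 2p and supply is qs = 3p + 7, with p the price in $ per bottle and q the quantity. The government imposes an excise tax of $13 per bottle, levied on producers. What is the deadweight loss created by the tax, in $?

Deadweight loss = $101.4.

Without the tax, 127 − 2p = 3p + 7 gives 5p = 120, so p* = $24 and q* = 79.
With the tax collected from producers, supply shifts: qs = 3(p − 13) + 7.
Solving gives q = 63.4 with buyers paying $31.8 and producers receiving $18.8 (the $13 wedge).
Quantity falls by |ΔQ| = |79 − 63.4| = 15.6.
DWL = ½ · t · |ΔQ| = ½ · 13 · 15.6 = $101.4.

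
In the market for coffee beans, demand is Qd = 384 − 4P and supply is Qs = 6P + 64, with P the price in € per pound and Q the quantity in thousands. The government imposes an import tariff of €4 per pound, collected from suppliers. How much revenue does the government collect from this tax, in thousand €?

Without the tax, 384 − 4P = 6P + 64 gives 10P = 320, so P* = €32 and Q* = 256.
With the tax collected from suppliers, supply shifts: Qs = 6(P − 4) + 64.
Solving gives Q = 246.4 with buyers paying €34.4 and suppliers receiving €30.4 (the €4 wedge).
Revenue = t · Q = 4 · 246.4 = €985.6.

Tax revenue = €985.6 thousand.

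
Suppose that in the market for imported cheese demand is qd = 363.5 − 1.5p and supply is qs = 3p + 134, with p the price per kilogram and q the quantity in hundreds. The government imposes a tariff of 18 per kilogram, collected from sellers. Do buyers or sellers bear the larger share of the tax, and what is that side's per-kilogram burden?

Buyers bear the larger share: 12 per kilogram.

Before the tax: set 363.5 − 1.5p = 3p + 134 → p* = 51, q* = 287.
With the tax collected from sellers, supply shifts: qs = 3(p − 18) + 134.
New equilibrium: buyers pay 63, sellers receive 45, q = 269. (Wedge: pb − ps = 18.)
Per-kilogram burden: buyers 12, sellers 6.
Buyers take the larger share because demand is less price-elastic here (demand slope 1.5 vs supply slope 3).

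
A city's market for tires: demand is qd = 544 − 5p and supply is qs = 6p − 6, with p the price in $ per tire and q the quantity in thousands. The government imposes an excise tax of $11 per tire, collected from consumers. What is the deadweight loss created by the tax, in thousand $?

Without the tax, 544 − 5p = 6p − 6 gives 11p = 550, so p* = $50 and q* = 294.
With the tax collected from consumers, demand (in seller-price terms) shifts: qd = 544 − 5(p + 11).
New equilibrium: consumers pay $56, producers receive $45, q = 264. (Wedge: pb − ps = 11.)
Quantity falls by |ΔQ| = |294 − 264| = 30.
DWL = ½ · t · |ΔQ| = ½ · 11 · 30 = $165.

Deadweight loss = $165 thousand.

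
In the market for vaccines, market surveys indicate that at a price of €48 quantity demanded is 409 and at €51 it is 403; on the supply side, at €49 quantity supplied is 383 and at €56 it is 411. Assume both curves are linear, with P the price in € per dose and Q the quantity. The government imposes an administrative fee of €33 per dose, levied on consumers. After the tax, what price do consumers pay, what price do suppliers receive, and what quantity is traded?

Demand slope: (403 − 409)/(51 − 48) = -2, so Qd = 505 − 2P.
Supply slope: (411 − 383)/(56 − 49) = 4, so Qs = 4P + 187.
Before the tax: set 505 − 2P = 4P + 187 → P* = €53, Q* = 399.
With the tax collected from consumers, demand (in seller-price terms) shifts: Qd = 505 − 2(P + 33).
New equilibrium: consumers pay €75, suppliers receive €42, Q = 355. (Wedge: Pb − Ps = 33.)
The less price-elastic side of the market bears the larger share of a per-unit tax.

Consumers pay €75; suppliers receive €42; quantity = 355.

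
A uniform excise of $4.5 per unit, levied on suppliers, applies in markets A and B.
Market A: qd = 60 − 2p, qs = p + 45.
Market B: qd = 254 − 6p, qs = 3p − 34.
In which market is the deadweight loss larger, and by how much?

Market B, by $13.5.

Market A: pre-tax p* = $5, q* = 50; post-tax q = 47; deadweight loss = $6.75.
Market B: pre-tax p* = $32, q* = 62; post-tax q = 53; deadweight loss = $20.25.
Difference: $6.75 vs $20.25 → market B is larger by $13.5.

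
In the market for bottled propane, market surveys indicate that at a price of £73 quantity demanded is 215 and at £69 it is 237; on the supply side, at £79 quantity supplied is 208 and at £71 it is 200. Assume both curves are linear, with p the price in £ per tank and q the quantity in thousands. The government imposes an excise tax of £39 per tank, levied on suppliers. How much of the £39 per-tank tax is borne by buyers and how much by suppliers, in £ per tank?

Demand slope: (237 − 215)/(69 − 73) = -5.5, so qd = 616.5 − 5.5p.
Supply slope: (200 − 208)/(71 − 79) = 1, so qs = p + 129.
Without the tax, 616.5 − 5.5p = p + 129 gives 6.5p = 487.5, so p* = £75 and q* = 204.
With the tax collected from suppliers, supply shifts: qs = (p − 39) + 129.
Solving gives q = 171 with buyers paying £81 and suppliers receiving £42 (the £39 wedge).
Burden on buyers: £6; on suppliers: £33. (They sum to £39.)
The less price-elastic side of the market bears the larger share of a per-unit tax.

Buyers bear £6 per tank; suppliers bear £33 per tank.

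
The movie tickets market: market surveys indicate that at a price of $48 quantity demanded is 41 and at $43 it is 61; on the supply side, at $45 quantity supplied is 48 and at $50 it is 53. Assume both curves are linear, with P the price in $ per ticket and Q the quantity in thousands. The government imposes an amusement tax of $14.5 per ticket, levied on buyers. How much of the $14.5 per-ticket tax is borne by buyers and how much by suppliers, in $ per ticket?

Demand slope: (61 − 41)/(43 − 48) = -4, so Qd = 233 − 4P.
Supply slope: (53 − 48)/(50 − 45) = 1, so Qs = P + 3.
Without the tax, 233 − 4P = P + 3 gives 5P = 230, so P* = $46 and Q* = 49.
With the tax collected from buyers, demand (in seller-price terms) shifts: Qd = 233 − 4(P + 14.5).
New equilibrium: buyers pay $48.9, suppliers receive $34.4, Q = 37.4. (Wedge: Pb − Ps = 14.5.)
Burden on buyers: $2.9; on suppliers: $11.6. (They sum to $14.5.)
The less price-elastic side of the market bears the larger share of a per-unit tax.

Buyers bear $2.9 per ticket; suppliers bear $11.6 per ticket.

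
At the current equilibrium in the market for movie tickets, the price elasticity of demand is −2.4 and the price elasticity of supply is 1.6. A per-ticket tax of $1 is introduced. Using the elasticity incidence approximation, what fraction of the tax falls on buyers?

Incidence ratio: buyers' share ≈ εs / (εs + |εd|) = 1.6 / (1.6 + 2.4) = 0.4.
Supply is the less elastic side, so buyers bear the smaller share.

Buyers' share ≈ 0.4.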